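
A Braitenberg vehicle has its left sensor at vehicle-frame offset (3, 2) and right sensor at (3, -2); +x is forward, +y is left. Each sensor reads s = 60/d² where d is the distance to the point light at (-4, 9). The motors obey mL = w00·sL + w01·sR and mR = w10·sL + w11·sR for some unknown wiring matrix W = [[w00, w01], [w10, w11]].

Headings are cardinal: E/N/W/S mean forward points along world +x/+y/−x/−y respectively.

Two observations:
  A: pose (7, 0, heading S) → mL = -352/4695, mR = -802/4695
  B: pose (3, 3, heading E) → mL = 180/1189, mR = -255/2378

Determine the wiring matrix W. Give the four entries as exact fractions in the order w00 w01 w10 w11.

1 -1 1/2 -1

obs A: pose=(7,0,S) → sL=60/313, sR=4/15, mL=-352/4695, mR=-802/4695
obs B: pose=(3,3,E) → sL=15/29, sR=15/41, mL=180/1189, mR=-255/2378
sensor matrix S = [[60/313, 4/15], [15/29, 15/41]]; det S = -25232/372157
solve [mL_A; mL_B] = S·[w00; w01] and [mR_A; mR_B] = S·[w10; w11]:
  w00 = 1, w01 = -1, w10 = 1/2, w11 = -1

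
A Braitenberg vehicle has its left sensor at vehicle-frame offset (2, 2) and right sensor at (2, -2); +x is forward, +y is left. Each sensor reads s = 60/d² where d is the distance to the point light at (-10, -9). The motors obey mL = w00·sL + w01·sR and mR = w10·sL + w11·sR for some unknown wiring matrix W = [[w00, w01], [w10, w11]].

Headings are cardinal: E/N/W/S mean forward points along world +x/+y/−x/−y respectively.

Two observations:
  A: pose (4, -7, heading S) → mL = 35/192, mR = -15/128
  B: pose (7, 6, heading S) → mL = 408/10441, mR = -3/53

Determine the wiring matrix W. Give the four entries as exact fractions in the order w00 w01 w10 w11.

-1 1 -1/2 0

obs A: pose=(4,-7,S) → sL=15/64, sR=5/12, mL=35/192, mR=-15/128
obs B: pose=(7,6,S) → sL=6/53, sR=30/197, mL=408/10441, mR=-3/53
sensor matrix S = [[15/64, 5/12], [6/53, 30/197]]; det S = -3835/334112
solve [mL_A; mL_B] = S·[w00; w01] and [mR_A; mR_B] = S·[w10; w11]:
  w00 = -1, w01 = 1, w10 = -1/2, w11 = 0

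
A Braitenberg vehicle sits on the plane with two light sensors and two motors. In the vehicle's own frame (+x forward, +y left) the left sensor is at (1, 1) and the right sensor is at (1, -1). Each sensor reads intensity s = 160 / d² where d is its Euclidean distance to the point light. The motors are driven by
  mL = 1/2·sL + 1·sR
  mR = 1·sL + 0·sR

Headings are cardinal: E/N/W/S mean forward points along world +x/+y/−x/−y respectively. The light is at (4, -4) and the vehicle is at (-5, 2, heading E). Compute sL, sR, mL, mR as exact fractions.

160/113 160/89 25200/10057 160/113

left sensor world pos  = (-4, 3); dL² = 113
right sensor world pos = (-4, 1); dR² = 89
sL = 160/113 = 160/113
sR = 160/89 = 160/89
mL = 1/2·sL + 1·sR = 25200/10057
mR = 1·sL + 0·sR = 160/113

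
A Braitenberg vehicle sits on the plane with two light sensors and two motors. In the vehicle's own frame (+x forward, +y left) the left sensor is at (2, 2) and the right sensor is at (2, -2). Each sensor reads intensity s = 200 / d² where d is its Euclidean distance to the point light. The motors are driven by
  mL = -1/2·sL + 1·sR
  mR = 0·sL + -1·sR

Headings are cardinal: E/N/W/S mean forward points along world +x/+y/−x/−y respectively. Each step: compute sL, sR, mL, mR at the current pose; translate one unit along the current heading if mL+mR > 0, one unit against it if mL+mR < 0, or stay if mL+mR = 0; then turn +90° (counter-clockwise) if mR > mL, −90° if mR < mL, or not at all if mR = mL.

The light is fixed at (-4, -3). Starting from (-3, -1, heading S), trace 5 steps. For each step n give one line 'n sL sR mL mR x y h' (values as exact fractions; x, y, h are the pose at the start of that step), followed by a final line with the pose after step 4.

0 200/9 200 1700/9 -200 -3 -1 S
1 100 100/13 -550/13 -100/13 -3 0 W
2 200/17 200 3300/17 -200 -2 0 S
3 50 50/9 -175/9 -50/9 -2 1 W
4 200/29 40 1060/29 -40 -1 1 S
final -1 2 W

n=0: pose=(-3,-1,S); sL=200/9, sR=200; mL=1700/9, mR=-200; mL+mR=-100/9 → advance -1; mR−mL=-3500/9 → turn -1·90°
n=1: pose=(-3,0,W); sL=100, sR=100/13; mL=-550/13, mR=-100/13; mL+mR=-50 → advance -1; mR−mL=450/13 → turn +1·90°
n=2: pose=(-2,0,S); sL=200/17, sR=200; mL=3300/17, mR=-200; mL+mR=-100/17 → advance -1; mR−mL=-6700/17 → turn -1·90°
n=3: pose=(-2,1,W); sL=50, sR=50/9; mL=-175/9, mR=-50/9; mL+mR=-25 → advance -1; mR−mL=125/9 → turn +1·90°
n=4: pose=(-1,1,S); sL=200/29, sR=40; mL=1060/29, mR=-40; mL+mR=-100/29 → advance -1; mR−mL=-2220/29 → turn -1·90°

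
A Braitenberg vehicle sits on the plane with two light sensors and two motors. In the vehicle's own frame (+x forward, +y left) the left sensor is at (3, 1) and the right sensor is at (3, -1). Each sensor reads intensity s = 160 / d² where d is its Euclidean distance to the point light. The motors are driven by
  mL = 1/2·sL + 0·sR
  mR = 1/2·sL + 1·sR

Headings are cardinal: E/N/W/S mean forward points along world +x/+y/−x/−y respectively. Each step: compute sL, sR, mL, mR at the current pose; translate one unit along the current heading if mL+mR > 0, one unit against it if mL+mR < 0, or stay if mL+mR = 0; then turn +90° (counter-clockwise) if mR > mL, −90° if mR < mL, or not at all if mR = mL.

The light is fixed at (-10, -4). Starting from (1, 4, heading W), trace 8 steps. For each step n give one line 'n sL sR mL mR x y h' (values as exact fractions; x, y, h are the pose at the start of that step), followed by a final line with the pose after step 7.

n=0: pose=(1,4,W); sL=160/113, sR=32/29; mL=80/113, mR=5936/3277; mL+mR=8256/3277 → advance +1; mR−mL=32/29 → turn +1·90°
n=1: pose=(0,4,S); sL=80/73, sR=80/53; mL=40/73, mR=7960/3869; mL+mR=10080/3869 → advance +1; mR−mL=80/53 → turn +1·90°
n=2: pose=(0,3,E); sL=160/233, sR=32/41; mL=80/233, mR=10736/9553; mL+mR=14016/9553 → advance +1; mR−mL=32/41 → turn +1·90°
n=3: pose=(1,3,N); sL=4/5, sR=40/61; mL=2/5, mR=322/305; mL+mR=444/305 → advance +1; mR−mL=40/61 → turn +1·90°
n=4: pose=(1,4,W); sL=160/113, sR=32/29; mL=80/113, mR=5936/3277; mL+mR=8256/3277 → advance +1; mR−mL=32/29 → turn +1·90°
n=5: pose=(0,4,S); sL=80/73, sR=80/53; mL=40/73, mR=7960/3869; mL+mR=10080/3869 → advance +1; mR−mL=80/53 → turn +1·90°
n=6: pose=(0,3,E); sL=160/233, sR=32/41; mL=80/233, mR=10736/9553; mL+mR=14016/9553 → advance +1; mR−mL=32/41 → turn +1·90°
n=7: pose=(1,3,N); sL=4/5, sR=40/61; mL=2/5, mR=322/305; mL+mR=444/305 → advance +1; mR−mL=40/61 → turn +1·90°

0 160/113 32/29 80/113 5936/3277 1 4 W
1 80/73 80/53 40/73 7960/3869 0 4 S
2 160/233 32/41 80/233 10736/9553 0 3 E
3 4/5 40/61 2/5 322/305 1 3 N
4 160/113 32/29 80/113 5936/3277 1 4 W
5 80/73 80/53 40/73 7960/3869 0 4 S
6 160/233 32/41 80/233 10736/9553 0 3 E
7 4/5 40/61 2/5 322/305 1 3 N
final 1 4 W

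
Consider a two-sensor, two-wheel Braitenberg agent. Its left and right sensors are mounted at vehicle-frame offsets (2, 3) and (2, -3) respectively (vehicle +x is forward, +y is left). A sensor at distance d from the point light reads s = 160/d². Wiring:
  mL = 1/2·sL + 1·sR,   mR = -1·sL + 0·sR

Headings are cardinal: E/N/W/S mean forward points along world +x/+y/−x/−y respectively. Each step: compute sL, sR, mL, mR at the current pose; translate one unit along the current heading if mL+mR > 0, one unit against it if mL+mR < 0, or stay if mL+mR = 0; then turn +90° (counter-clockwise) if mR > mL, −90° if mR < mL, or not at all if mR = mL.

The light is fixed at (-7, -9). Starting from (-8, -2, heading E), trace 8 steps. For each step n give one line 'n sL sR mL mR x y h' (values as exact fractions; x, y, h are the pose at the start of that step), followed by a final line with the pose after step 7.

n=0: pose=(-8,-2,E); sL=160/101, sR=160/17; mL=17520/1717, mR=-160/101; mL+mR=14800/1717 → advance +1; mR−mL=-20240/1717 → turn -1·90°
n=1: pose=(-7,-2,S); sL=80/17, sR=80/17; mL=120/17, mR=-80/17; mL+mR=40/17 → advance +1; mR−mL=-200/17 → turn -1·90°
n=2: pose=(-7,-3,W); sL=160/13, sR=32/17; mL=1776/221, mR=-160/13; mL+mR=-944/221 → advance -1; mR−mL=-4496/221 → turn -1·90°
n=3: pose=(-6,-3,N); sL=40/17, sR=2; mL=54/17, mR=-40/17; mL+mR=14/17 → advance +1; mR−mL=-94/17 → turn -1·90°
n=4: pose=(-6,-2,E); sL=160/109, sR=32/5; mL=3888/545, mR=-160/109; mL+mR=3088/545 → advance +1; mR−mL=-4688/545 → turn -1·90°
n=5: pose=(-5,-2,S); sL=16/5, sR=80/13; mL=504/65, mR=-16/5; mL+mR=296/65 → advance +1; mR−mL=-712/65 → turn -1·90°
n=6: pose=(-5,-3,W); sL=160/9, sR=160/81; mL=880/81, mR=-160/9; mL+mR=-560/81 → advance -1; mR−mL=-2320/81 → turn -1·90°
n=7: pose=(-4,-3,N); sL=5/2, sR=8/5; mL=57/20, mR=-5/2; mL+mR=7/20 → advance +1; mR−mL=-107/20 → turn -1·90°

0 160/101 160/17 17520/1717 -160/101 -8 -2 E
1 80/17 80/17 120/17 -80/17 -7 -2 S
2 160/13 32/17 1776/221 -160/13 -7 -3 W
3 40/17 2 54/17 -40/17 -6 -3 N
4 160/109 32/5 3888/545 -160/109 -6 -2 E
5 16/5 80/13 504/65 -16/5 -5 -2 S
6 160/9 160/81 880/81 -160/9 -5 -3 W
7 5/2 8/5 57/20 -5/2 -4 -3 N
final -4 -2 E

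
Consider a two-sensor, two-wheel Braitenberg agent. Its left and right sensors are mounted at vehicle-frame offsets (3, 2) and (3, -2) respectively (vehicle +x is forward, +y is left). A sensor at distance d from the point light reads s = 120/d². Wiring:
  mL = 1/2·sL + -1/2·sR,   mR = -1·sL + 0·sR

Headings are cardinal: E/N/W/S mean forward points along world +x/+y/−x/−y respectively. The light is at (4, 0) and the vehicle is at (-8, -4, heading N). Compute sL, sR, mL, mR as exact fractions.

120/197 120/101 -5760/19897 -120/197

left sensor world pos  = (-10, -1); dL² = 197
right sensor world pos = (-6, -1); dR² = 101
sL = 120/197 = 120/197
sR = 120/101 = 120/101
mL = 1/2·sL + -1/2·sR = -5760/19897
mR = -1·sL + 0·sR = -120/197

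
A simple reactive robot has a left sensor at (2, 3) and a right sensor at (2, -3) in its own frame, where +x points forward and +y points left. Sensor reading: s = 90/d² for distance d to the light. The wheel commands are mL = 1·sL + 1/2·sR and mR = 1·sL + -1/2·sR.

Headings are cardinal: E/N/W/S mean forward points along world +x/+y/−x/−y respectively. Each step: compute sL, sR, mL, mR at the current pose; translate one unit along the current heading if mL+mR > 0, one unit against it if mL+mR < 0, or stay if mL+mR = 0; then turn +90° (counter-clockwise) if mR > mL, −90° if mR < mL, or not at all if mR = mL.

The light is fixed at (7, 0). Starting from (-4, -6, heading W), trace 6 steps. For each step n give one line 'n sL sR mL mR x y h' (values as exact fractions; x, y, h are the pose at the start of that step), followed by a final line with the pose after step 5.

n=0: pose=(-4,-6,W); sL=9/25, sR=45/89; mL=2727/4450, mR=477/4450; mL+mR=18/25 → advance +1; mR−mL=-45/89 → turn -1·90°
n=1: pose=(-5,-6,N); sL=90/241, sR=90/97; mL=19575/23377, mR=-2115/23377; mL+mR=180/241 → advance +1; mR−mL=-90/97 → turn -1·90°
n=2: pose=(-5,-5,E); sL=45/52, sR=45/82; mL=1215/1066, mR=315/533; mL+mR=45/26 → advance +1; mR−mL=-45/82 → turn -1·90°
n=3: pose=(-4,-5,S); sL=90/113, sR=18/49; mL=5427/5537, mR=3393/5537; mL+mR=180/113 → advance +1; mR−mL=-18/49 → turn -1·90°
n=4: pose=(-4,-6,W); sL=9/25, sR=45/89; mL=2727/4450, mR=477/4450; mL+mR=18/25 → advance +1; mR−mL=-45/89 → turn -1·90°
n=5: pose=(-5,-6,N); sL=90/241, sR=90/97; mL=19575/23377, mR=-2115/23377; mL+mR=180/241 → advance +1; mR−mL=-90/97 → turn -1·90°

0 9/25 45/89 2727/4450 477/4450 -4 -6 W
1 90/241 90/97 19575/23377 -2115/23377 -5 -6 N
2 45/52 45/82 1215/1066 315/533 -5 -5 E
3 90/113 18/49 5427/5537 3393/5537 -4 -5 S
4 9/25 45/89 2727/4450 477/4450 -4 -6 W
5 90/241 90/97 19575/23377 -2115/23377 -5 -6 N
final -5 -5 E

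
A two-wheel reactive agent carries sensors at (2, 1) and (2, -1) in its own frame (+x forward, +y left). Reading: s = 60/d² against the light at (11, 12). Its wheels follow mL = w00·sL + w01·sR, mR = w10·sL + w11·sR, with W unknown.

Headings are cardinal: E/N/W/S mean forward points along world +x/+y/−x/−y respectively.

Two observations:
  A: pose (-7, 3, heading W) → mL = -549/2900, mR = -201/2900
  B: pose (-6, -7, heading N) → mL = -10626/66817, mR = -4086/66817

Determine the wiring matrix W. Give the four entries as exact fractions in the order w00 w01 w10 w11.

obs A: pose=(-7,3,W) → sL=3/25, sR=15/116, mL=-549/2900, mR=-201/2900
obs B: pose=(-6,-7,N) → sL=60/613, sR=12/109, mL=-10626/66817, mR=-4086/66817
sensor matrix S = [[3/25, 15/116], [60/613, 12/109]]; det S = 26847/48442325
solve [mL_A; mL_B] = S·[w00; w01] and [mR_A; mR_B] = S·[w10; w11]:
  w00 = -1/2, w01 = -1, w10 = 1/2, w11 = -1

-1/2 -1 1/2 -1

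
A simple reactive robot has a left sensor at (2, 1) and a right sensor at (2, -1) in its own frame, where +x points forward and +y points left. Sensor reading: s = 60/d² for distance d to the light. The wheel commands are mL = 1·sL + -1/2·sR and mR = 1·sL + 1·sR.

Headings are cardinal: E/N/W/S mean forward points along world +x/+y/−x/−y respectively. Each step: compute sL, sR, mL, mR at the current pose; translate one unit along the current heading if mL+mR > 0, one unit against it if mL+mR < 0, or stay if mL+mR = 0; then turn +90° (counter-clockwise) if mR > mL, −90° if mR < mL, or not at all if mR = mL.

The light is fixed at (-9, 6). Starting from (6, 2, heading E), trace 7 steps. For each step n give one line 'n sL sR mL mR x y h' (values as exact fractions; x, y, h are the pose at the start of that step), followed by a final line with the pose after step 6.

0 30/149 30/157 2475/23393 9180/23393 6 2 E
1 60/229 60/293 10710/67097 31320/67097 7 2 N
2 15/53 3/10 141/1060 309/530 7 3 W
3 60/281 60/221 4830/62101 30120/62101 6 3 S
4 30/149 30/157 2475/23393 9180/23393 6 2 E
5 60/229 60/293 10710/67097 31320/67097 7 2 N
6 15/53 3/10 141/1060 309/530 7 3 W
final 6 3 S

n=0: pose=(6,2,E); sL=30/149, sR=30/157; mL=2475/23393, mR=9180/23393; mL+mR=11655/23393 → advance +1; mR−mL=45/157 → turn +1·90°
n=1: pose=(7,2,N); sL=60/229, sR=60/293; mL=10710/67097, mR=31320/67097; mL+mR=42030/67097 → advance +1; mR−mL=90/293 → turn +1·90°
n=2: pose=(7,3,W); sL=15/53, sR=3/10; mL=141/1060, mR=309/530; mL+mR=759/1060 → advance +1; mR−mL=9/20 → turn +1·90°
n=3: pose=(6,3,S); sL=60/281, sR=60/221; mL=4830/62101, mR=30120/62101; mL+mR=34950/62101 → advance +1; mR−mL=90/221 → turn +1·90°
n=4: pose=(6,2,E); sL=30/149, sR=30/157; mL=2475/23393, mR=9180/23393; mL+mR=11655/23393 → advance +1; mR−mL=45/157 → turn +1·90°
n=5: pose=(7,2,N); sL=60/229, sR=60/293; mL=10710/67097, mR=31320/67097; mL+mR=42030/67097 → advance +1; mR−mL=90/293 → turn +1·90°
n=6: pose=(7,3,W); sL=15/53, sR=3/10; mL=141/1060, mR=309/530; mL+mR=759/1060 → advance +1; mR−mL=9/20 → turn +1·90°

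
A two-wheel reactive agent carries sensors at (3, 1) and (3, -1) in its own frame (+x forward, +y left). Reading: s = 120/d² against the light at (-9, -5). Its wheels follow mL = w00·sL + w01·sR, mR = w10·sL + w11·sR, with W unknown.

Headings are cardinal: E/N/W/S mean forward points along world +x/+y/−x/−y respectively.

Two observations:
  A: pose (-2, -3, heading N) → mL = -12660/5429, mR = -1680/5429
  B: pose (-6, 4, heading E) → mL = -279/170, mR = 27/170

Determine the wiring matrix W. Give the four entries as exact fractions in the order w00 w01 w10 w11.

obs A: pose=(-2,-3,N) → sL=120/61, sR=120/89, mL=-12660/5429, mR=-1680/5429
obs B: pose=(-6,4,E) → sL=15/17, sR=6/5, mL=-279/170, mR=27/170
sensor matrix S = [[120/61, 120/89], [15/17, 6/5]]; det S = 108072/92293
solve [mL_A; mL_B] = S·[w00; w01] and [mR_A; mR_B] = S·[w10; w11]:
  w00 = -1/2, w01 = -1, w10 = -1/2, w11 = 1/2

-1/2 -1 -1/2 1/2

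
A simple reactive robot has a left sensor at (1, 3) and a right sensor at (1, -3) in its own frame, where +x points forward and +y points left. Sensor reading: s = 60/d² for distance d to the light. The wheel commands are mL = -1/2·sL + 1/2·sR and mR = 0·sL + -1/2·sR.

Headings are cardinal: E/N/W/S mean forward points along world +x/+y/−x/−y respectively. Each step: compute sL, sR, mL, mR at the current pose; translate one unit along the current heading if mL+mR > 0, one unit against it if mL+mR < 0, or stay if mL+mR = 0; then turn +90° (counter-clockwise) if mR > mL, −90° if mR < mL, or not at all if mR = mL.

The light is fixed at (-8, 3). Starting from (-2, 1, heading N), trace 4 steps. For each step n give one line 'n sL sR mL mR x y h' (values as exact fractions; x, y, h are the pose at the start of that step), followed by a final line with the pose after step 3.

0 6 30/41 -108/41 -15/41 -2 1 N
1 60/61 12/5 216/305 -6/5 -2 0 W
2 3 15/26 -63/52 -15/52 -1 0 N
3 12/17 60/37 288/629 -30/37 -1 -1 W
final 0 -1 N

n=0: pose=(-2,1,N); sL=6, sR=30/41; mL=-108/41, mR=-15/41; mL+mR=-3 → advance -1; mR−mL=93/41 → turn +1·90°
n=1: pose=(-2,0,W); sL=60/61, sR=12/5; mL=216/305, mR=-6/5; mL+mR=-30/61 → advance -1; mR−mL=-582/305 → turn -1·90°
n=2: pose=(-1,0,N); sL=3, sR=15/26; mL=-63/52, mR=-15/52; mL+mR=-3/2 → advance -1; mR−mL=12/13 → turn +1·90°
n=3: pose=(-1,-1,W); sL=12/17, sR=60/37; mL=288/629, mR=-30/37; mL+mR=-6/17 → advance -1; mR−mL=-798/629 → turn -1·90°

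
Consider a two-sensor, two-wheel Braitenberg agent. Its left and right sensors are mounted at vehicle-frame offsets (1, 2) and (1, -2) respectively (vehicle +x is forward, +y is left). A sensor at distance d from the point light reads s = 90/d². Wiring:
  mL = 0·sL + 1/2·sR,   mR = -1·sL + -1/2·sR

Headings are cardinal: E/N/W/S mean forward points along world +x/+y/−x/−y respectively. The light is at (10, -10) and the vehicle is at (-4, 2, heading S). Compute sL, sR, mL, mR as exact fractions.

left sensor world pos  = (-2, 1); dL² = 265
right sensor world pos = (-6, 1); dR² = 377
sL = 90/265 = 18/53
sR = 90/377 = 90/377
mL = 0·sL + 1/2·sR = 45/377
mR = -1·sL + -1/2·sR = -9171/19981

18/53 90/377 45/377 -9171/19981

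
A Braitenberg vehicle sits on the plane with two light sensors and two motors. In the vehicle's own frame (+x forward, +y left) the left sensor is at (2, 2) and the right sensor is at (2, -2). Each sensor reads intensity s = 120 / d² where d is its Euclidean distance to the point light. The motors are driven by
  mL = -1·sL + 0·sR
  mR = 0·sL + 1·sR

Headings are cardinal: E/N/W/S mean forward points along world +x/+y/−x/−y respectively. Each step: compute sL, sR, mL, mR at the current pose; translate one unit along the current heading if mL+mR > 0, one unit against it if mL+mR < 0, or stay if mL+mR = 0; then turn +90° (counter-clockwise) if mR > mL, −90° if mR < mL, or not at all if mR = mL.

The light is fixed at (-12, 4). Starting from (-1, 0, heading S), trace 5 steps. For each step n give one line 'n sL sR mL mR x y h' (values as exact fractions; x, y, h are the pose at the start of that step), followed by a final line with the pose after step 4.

n=0: pose=(-1,0,S); sL=24/41, sR=40/39; mL=-24/41, mR=40/39; mL+mR=704/1599 → advance +1; mR−mL=2576/1599 → turn +1·90°
n=1: pose=(-1,-1,E); sL=60/89, sR=60/109; mL=-60/89, mR=60/109; mL+mR=-1200/9701 → advance -1; mR−mL=11880/9701 → turn +1·90°
n=2: pose=(-2,-1,N); sL=120/73, sR=40/51; mL=-120/73, mR=40/51; mL+mR=-3200/3723 → advance -1; mR−mL=9040/3723 → turn +1·90°
n=3: pose=(-2,-2,W); sL=15/16, sR=3/2; mL=-15/16, mR=3/2; mL+mR=9/16 → advance +1; mR−mL=39/16 → turn +1·90°
n=4: pose=(-3,-2,S); sL=24/37, sR=120/113; mL=-24/37, mR=120/113; mL+mR=1728/4181 → advance +1; mR−mL=7152/4181 → turn +1·90°

0 24/41 40/39 -24/41 40/39 -1 0 S
1 60/89 60/109 -60/89 60/109 -1 -1 E
2 120/73 40/51 -120/73 40/51 -2 -1 N
3 15/16 3/2 -15/16 3/2 -2 -2 W
4 24/37 120/113 -24/37 120/113 -3 -2 S
final -3 -3 E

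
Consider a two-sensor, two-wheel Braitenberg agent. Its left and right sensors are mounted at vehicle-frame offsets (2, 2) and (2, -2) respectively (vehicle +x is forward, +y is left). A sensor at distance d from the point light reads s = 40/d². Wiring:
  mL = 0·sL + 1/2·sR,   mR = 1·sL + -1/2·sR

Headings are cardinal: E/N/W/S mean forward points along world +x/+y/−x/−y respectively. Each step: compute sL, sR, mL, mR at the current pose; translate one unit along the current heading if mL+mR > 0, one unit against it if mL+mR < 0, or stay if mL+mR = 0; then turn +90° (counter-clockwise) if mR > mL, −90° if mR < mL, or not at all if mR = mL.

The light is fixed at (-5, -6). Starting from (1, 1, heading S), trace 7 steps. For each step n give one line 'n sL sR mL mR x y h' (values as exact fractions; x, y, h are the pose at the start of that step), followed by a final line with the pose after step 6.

0 40/89 40/41 20/41 -140/3649 1 1 S
1 5/4 1/2 1/4 1 1 0 W
2 8/13 8/5 4/5 -12/65 0 0 S
3 20/9 20/29 10/29 490/261 0 -1 W
4 8/9 40/13 20/13 -76/117 -1 -1 S
5 5 1 1/2 9/2 -1 -2 W
6 40/29 8 4 -76/29 -2 -2 S
final -2 -3 W

n=0: pose=(1,1,S); sL=40/89, sR=40/41; mL=20/41, mR=-140/3649; mL+mR=40/89 → advance +1; mR−mL=-1920/3649 → turn -1·90°
n=1: pose=(1,0,W); sL=5/4, sR=1/2; mL=1/4, mR=1; mL+mR=5/4 → advance +1; mR−mL=3/4 → turn +1·90°
n=2: pose=(0,0,S); sL=8/13, sR=8/5; mL=4/5, mR=-12/65; mL+mR=8/13 → advance +1; mR−mL=-64/65 → turn -1·90°
n=3: pose=(0,-1,W); sL=20/9, sR=20/29; mL=10/29, mR=490/261; mL+mR=20/9 → advance +1; mR−mL=400/261 → turn +1·90°
n=4: pose=(-1,-1,S); sL=8/9, sR=40/13; mL=20/13, mR=-76/117; mL+mR=8/9 → advance +1; mR−mL=-256/117 → turn -1·90°
n=5: pose=(-1,-2,W); sL=5, sR=1; mL=1/2, mR=9/2; mL+mR=5 → advance +1; mR−mL=4 → turn +1·90°
n=6: pose=(-2,-2,S); sL=40/29, sR=8; mL=4, mR=-76/29; mL+mR=40/29 → advance +1; mR−mL=-192/29 → turn -1·90°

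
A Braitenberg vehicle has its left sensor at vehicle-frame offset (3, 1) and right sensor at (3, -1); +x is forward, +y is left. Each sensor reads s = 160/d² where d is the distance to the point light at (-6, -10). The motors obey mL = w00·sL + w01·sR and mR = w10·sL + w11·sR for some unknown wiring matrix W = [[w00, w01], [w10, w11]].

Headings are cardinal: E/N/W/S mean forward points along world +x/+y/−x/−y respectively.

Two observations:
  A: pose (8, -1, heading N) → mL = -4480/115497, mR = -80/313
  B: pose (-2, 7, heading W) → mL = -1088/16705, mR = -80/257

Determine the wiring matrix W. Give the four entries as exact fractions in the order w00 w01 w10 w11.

-1/2 1/2 -1/2 0

obs A: pose=(8,-1,N) → sL=160/313, sR=160/369, mL=-4480/115497, mR=-80/313
obs B: pose=(-2,7,W) → sL=160/257, sR=32/65, mL=-1088/16705, mR=-80/257
sensor matrix S = [[160/313, 160/369], [160/257, 32/65]]; det S = -7057408/385875477
solve [mL_A; mL_B] = S·[w00; w01] and [mR_A; mR_B] = S·[w10; w11]:
  w00 = -1/2, w01 = 1/2, w10 = -1/2, w11 = 0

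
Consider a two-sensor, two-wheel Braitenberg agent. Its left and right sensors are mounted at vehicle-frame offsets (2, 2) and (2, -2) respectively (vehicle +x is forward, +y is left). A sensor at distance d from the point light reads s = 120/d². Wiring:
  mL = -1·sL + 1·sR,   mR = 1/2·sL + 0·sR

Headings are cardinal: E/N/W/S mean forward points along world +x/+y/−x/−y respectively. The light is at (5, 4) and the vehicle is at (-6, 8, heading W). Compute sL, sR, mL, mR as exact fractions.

120/173 24/41 -768/7093 60/173

left sensor world pos  = (-8, 6); dL² = 173
right sensor world pos = (-8, 10); dR² = 205
sL = 120/173 = 120/173
sR = 120/205 = 24/41
mL = -1·sL + 1·sR = -768/7093
mR = 1/2·sL + 0·sR = 60/173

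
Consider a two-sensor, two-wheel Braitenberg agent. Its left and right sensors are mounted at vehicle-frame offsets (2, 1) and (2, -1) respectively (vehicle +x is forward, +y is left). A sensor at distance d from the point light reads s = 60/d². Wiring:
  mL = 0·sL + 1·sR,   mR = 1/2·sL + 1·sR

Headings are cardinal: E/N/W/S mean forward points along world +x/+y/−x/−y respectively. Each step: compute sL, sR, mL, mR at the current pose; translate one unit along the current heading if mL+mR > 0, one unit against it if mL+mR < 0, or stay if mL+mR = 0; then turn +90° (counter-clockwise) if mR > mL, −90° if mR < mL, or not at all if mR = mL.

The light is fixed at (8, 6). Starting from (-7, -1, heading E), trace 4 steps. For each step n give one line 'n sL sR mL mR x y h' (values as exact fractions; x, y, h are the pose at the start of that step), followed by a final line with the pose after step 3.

n=0: pose=(-7,-1,E); sL=12/41, sR=60/233; mL=60/233, mR=3858/9553; mL+mR=6318/9553 → advance +1; mR−mL=6/41 → turn +1·90°
n=1: pose=(-6,-1,N); sL=6/25, sR=30/97; mL=30/97, mR=1041/2425; mL+mR=1791/2425 → advance +1; mR−mL=3/25 → turn +1·90°
n=2: pose=(-6,0,W); sL=12/61, sR=60/281; mL=60/281, mR=5346/17141; mL+mR=9006/17141 → advance +1; mR−mL=6/61 → turn +1·90°
n=3: pose=(-7,0,S); sL=3/13, sR=3/16; mL=3/16, mR=63/208; mL+mR=51/104 → advance +1; mR−mL=3/26 → turn +1·90°

0 12/41 60/233 60/233 3858/9553 -7 -1 E
1 6/25 30/97 30/97 1041/2425 -6 -1 N
2 12/61 60/281 60/281 5346/17141 -6 0 W
3 3/13 3/16 3/16 63/208 -7 0 S
final -7 -1 E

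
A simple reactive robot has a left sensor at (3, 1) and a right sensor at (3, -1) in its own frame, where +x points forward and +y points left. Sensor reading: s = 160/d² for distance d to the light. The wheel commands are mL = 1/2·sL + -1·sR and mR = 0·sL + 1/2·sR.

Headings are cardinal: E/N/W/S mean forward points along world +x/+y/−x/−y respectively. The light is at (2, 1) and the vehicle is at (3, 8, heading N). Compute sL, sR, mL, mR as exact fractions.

left sensor world pos  = (2, 11); dL² = 100
right sensor world pos = (4, 11); dR² = 104
sL = 160/100 = 8/5
sR = 160/104 = 20/13
mL = 1/2·sL + -1·sR = -48/65
mR = 0·sL + 1/2·sR = 10/13

8/5 20/13 -48/65 10/13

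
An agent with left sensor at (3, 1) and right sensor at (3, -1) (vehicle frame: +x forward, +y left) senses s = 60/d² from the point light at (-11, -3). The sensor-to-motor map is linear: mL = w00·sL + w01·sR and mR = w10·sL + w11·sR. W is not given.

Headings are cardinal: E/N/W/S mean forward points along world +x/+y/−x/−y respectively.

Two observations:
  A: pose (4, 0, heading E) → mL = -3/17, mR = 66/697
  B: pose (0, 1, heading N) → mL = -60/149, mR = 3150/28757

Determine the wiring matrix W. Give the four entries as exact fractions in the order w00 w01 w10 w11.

obs A: pose=(4,0,E) → sL=3/17, sR=15/82, mL=-3/17, mR=66/697
obs B: pose=(0,1,N) → sL=60/149, sR=60/193, mL=-60/149, mR=3150/28757
sensor matrix S = [[3/17, 15/82], [60/149, 60/193]]; det S = -376830/20043629
solve [mL_A; mL_B] = S·[w00; w01] and [mR_A; mR_B] = S·[w10; w11]:
  w00 = -1, w01 = 0, w10 = -1/2, w11 = 1

-1 0 -1/2 1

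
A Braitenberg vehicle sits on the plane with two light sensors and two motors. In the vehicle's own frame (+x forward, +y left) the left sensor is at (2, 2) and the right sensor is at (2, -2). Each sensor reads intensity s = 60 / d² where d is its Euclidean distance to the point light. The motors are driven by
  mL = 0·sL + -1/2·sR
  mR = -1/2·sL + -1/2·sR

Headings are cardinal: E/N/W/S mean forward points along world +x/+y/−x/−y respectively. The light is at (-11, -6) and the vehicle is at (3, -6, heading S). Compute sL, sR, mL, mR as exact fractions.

3/13 15/37 -15/74 -153/481

left sensor world pos  = (5, -8); dL² = 260
right sensor world pos = (1, -8); dR² = 148
sL = 60/260 = 3/13
sR = 60/148 = 15/37
mL = 0·sL + -1/2·sR = -15/74
mR = -1/2·sL + -1/2·sR = -153/481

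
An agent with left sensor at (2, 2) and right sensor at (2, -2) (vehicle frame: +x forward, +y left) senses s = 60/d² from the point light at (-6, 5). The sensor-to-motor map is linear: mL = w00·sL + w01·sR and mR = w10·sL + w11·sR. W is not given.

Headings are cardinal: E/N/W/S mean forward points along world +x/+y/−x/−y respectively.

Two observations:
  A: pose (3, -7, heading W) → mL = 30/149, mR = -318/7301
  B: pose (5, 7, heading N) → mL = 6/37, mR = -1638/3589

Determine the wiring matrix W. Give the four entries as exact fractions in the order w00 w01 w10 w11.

obs A: pose=(3,-7,W) → sL=12/49, sR=60/149, mL=30/149, mR=-318/7301
obs B: pose=(5,7,N) → sL=60/97, sR=12/37, mL=6/37, mR=-1638/3589
sensor matrix S = [[12/49, 60/149], [60/97, 12/37]]; det S = -4445568/26203289
solve [mL_A; mL_B] = S·[w00; w01] and [mR_A; mR_B] = S·[w10; w11]:
  w00 = 0, w01 = 1/2, w10 = -1, w11 = 1/2

0 1/2 -1 1/2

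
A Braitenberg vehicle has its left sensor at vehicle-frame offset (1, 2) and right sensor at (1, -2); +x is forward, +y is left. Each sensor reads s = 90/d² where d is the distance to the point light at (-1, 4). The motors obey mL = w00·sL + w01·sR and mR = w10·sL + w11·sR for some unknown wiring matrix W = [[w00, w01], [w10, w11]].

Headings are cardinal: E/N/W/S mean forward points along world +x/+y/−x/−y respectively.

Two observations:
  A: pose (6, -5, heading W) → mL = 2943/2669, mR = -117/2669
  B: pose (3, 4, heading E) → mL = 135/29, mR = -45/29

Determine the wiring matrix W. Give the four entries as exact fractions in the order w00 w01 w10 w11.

1 1/2 -1 1/2

obs A: pose=(6,-5,W) → sL=90/157, sR=18/17, mL=2943/2669, mR=-117/2669
obs B: pose=(3,4,E) → sL=90/29, sR=90/29, mL=135/29, mR=-45/29
sensor matrix S = [[90/157, 18/17], [90/29, 90/29]]; det S = -116640/77401
solve [mL_A; mL_B] = S·[w00; w01] and [mR_A; mR_B] = S·[w10; w11]:
  w00 = 1, w01 = 1/2, w10 = -1, w11 = 1/2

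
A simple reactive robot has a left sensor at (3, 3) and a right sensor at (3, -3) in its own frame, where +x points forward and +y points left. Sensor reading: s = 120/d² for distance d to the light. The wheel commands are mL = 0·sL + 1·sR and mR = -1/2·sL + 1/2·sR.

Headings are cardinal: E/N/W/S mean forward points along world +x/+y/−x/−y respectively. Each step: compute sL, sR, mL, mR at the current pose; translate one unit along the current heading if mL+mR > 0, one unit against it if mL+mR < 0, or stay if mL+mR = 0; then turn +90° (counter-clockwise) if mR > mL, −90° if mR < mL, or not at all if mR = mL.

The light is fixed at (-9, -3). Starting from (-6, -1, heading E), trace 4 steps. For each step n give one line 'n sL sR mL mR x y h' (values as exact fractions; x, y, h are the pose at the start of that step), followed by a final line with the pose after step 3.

0 120/61 120/37 120/37 1440/2257 -6 -1 E
1 12/5 60 60 144/5 -5 -1 S
2 24 120/17 120/17 -144/17 -5 -2 W
3 6 3/2 3/2 -9/4 -4 -2 N
final -4 -3 E

n=0: pose=(-6,-1,E); sL=120/61, sR=120/37; mL=120/37, mR=1440/2257; mL+mR=8760/2257 → advance +1; mR−mL=-5880/2257 → turn -1·90°
n=1: pose=(-5,-1,S); sL=12/5, sR=60; mL=60, mR=144/5; mL+mR=444/5 → advance +1; mR−mL=-156/5 → turn -1·90°
n=2: pose=(-5,-2,W); sL=24, sR=120/17; mL=120/17, mR=-144/17; mL+mR=-24/17 → advance -1; mR−mL=-264/17 → turn -1·90°
n=3: pose=(-4,-2,N); sL=6, sR=3/2; mL=3/2, mR=-9/4; mL+mR=-3/4 → advance -1; mR−mL=-15/4 → turn -1·90°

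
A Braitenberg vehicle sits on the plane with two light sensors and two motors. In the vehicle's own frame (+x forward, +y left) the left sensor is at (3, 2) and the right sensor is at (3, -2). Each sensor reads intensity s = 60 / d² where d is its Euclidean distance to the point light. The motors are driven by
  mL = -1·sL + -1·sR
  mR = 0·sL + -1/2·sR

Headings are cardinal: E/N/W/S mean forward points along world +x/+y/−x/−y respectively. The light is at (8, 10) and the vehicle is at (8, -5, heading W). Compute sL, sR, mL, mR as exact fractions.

left sensor world pos  = (5, -7); dL² = 298
right sensor world pos = (5, -3); dR² = 178
sL = 60/298 = 30/149
sR = 60/178 = 30/89
mL = -1·sL + -1·sR = -7140/13261
mR = 0·sL + -1/2·sR = -15/89

30/149 30/89 -7140/13261 -15/89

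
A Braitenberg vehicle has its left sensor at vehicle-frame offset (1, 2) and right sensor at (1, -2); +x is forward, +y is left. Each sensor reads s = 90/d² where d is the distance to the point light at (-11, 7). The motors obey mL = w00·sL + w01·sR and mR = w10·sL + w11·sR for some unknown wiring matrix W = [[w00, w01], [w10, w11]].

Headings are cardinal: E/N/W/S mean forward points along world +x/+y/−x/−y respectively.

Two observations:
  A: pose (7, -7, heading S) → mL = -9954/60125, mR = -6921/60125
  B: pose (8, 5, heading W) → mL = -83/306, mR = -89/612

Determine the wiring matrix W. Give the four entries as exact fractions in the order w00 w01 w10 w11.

-1/2 -1/2 1/2 -1

obs A: pose=(7,-7,S) → sL=18/125, sR=90/481, mL=-9954/60125, mR=-6921/60125
obs B: pose=(8,5,W) → sL=9/34, sR=5/18, mL=-83/306, mR=-89/612
sensor matrix S = [[18/125, 90/481], [9/34, 5/18]]; det S = -1948/204425
solve [mL_A; mL_B] = S·[w00; w01] and [mR_A; mR_B] = S·[w10; w11]:
  w00 = -1/2, w01 = -1/2, w10 = 1/2, w11 = -1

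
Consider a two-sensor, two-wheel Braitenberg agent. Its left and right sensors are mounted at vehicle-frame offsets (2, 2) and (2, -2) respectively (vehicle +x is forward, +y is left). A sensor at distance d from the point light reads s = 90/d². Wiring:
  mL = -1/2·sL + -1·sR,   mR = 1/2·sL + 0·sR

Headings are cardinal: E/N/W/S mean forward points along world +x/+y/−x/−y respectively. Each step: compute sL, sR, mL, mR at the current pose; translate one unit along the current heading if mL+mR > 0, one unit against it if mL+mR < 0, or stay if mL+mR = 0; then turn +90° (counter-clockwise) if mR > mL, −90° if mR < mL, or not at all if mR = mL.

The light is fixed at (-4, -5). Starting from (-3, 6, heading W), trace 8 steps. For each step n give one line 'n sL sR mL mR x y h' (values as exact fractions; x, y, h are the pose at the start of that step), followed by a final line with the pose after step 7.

0 45/41 9/17 -1503/1394 45/82 -3 6 W
1 90/97 10/9 -1375/873 45/97 -2 6 S
2 45/106 45/58 -6075/6148 45/212 -2 7 E
3 90/197 18/41 -5391/8077 45/197 -3 7 N
4 45/41 9/17 -1503/1394 45/82 -3 6 W
5 90/97 10/9 -1375/873 45/97 -2 6 S
6 45/106 45/58 -6075/6148 45/212 -2 7 E
7 90/197 18/41 -5391/8077 45/197 -3 7 N
final -3 6 W

n=0: pose=(-3,6,W); sL=45/41, sR=9/17; mL=-1503/1394, mR=45/82; mL+mR=-9/17 → advance -1; mR−mL=1134/697 → turn +1·90°
n=1: pose=(-2,6,S); sL=90/97, sR=10/9; mL=-1375/873, mR=45/97; mL+mR=-10/9 → advance -1; mR−mL=1780/873 → turn +1·90°
n=2: pose=(-2,7,E); sL=45/106, sR=45/58; mL=-6075/6148, mR=45/212; mL+mR=-45/58 → advance -1; mR−mL=1845/1537 → turn +1·90°
n=3: pose=(-3,7,N); sL=90/197, sR=18/41; mL=-5391/8077, mR=45/197; mL+mR=-18/41 → advance -1; mR−mL=7236/8077 → turn +1·90°
n=4: pose=(-3,6,W); sL=45/41, sR=9/17; mL=-1503/1394, mR=45/82; mL+mR=-9/17 → advance -1; mR−mL=1134/697 → turn +1·90°
n=5: pose=(-2,6,S); sL=90/97, sR=10/9; mL=-1375/873, mR=45/97; mL+mR=-10/9 → advance -1; mR−mL=1780/873 → turn +1·90°
n=6: pose=(-2,7,E); sL=45/106, sR=45/58; mL=-6075/6148, mR=45/212; mL+mR=-45/58 → advance -1; mR−mL=1845/1537 → turn +1·90°
n=7: pose=(-3,7,N); sL=90/197, sR=18/41; mL=-5391/8077, mR=45/197; mL+mR=-18/41 → advance -1; mR−mL=7236/8077 → turn +1·90°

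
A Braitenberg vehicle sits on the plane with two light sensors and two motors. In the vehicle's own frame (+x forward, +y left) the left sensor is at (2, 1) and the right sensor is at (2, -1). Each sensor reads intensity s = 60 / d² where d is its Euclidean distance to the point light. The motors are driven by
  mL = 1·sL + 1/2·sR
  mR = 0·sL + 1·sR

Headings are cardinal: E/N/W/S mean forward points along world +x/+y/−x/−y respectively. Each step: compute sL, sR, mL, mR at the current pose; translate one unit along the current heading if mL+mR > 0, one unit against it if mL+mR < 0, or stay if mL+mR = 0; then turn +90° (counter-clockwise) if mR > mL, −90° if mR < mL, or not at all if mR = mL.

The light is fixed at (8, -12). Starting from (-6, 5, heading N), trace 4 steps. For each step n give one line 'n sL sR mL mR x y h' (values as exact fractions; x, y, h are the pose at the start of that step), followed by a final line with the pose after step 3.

0 30/293 6/53 2469/15529 6/53 -6 5 N
1 12/101 60/433 8226/43733 60/433 -6 6 E
2 3/20 15/113 489/2260 15/113 -5 6 S
3 60/481 20/183 15790/88023 20/183 -5 5 W
final -6 5 N

n=0: pose=(-6,5,N); sL=30/293, sR=6/53; mL=2469/15529, mR=6/53; mL+mR=4227/15529 → advance +1; mR−mL=-711/15529 → turn -1·90°
n=1: pose=(-6,6,E); sL=12/101, sR=60/433; mL=8226/43733, mR=60/433; mL+mR=14286/43733 → advance +1; mR−mL=-2166/43733 → turn -1·90°
n=2: pose=(-5,6,S); sL=3/20, sR=15/113; mL=489/2260, mR=15/113; mL+mR=789/2260 → advance +1; mR−mL=-189/2260 → turn -1·90°
n=3: pose=(-5,5,W); sL=60/481, sR=20/183; mL=15790/88023, mR=20/183; mL+mR=8470/29341 → advance +1; mR−mL=-6170/88023 → turn -1·90°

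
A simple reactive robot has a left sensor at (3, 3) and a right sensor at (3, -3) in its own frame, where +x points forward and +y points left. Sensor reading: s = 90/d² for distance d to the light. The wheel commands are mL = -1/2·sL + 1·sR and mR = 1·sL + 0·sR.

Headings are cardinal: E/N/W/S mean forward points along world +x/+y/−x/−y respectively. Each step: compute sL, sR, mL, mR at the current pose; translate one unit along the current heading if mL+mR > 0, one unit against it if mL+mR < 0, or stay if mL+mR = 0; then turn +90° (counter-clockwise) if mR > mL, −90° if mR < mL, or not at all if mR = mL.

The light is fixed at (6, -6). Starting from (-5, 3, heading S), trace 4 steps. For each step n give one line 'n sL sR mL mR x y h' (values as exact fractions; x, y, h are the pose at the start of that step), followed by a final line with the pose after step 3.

0 9/10 45/116 -9/145 9/10 -5 3 S
1 18/37 90/89 2529/3293 18/37 -5 2 E
2 45/37 45/97 -1035/7178 45/37 -4 2 S
3 90/149 18/13 2097/1937 90/149 -4 1 E
final -3 1 S

n=0: pose=(-5,3,S); sL=9/10, sR=45/116; mL=-9/145, mR=9/10; mL+mR=243/290 → advance +1; mR−mL=279/290 → turn +1·90°
n=1: pose=(-5,2,E); sL=18/37, sR=90/89; mL=2529/3293, mR=18/37; mL+mR=4131/3293 → advance +1; mR−mL=-927/3293 → turn -1·90°
n=2: pose=(-4,2,S); sL=45/37, sR=45/97; mL=-1035/7178, mR=45/37; mL+mR=7695/7178 → advance +1; mR−mL=9765/7178 → turn +1·90°
n=3: pose=(-4,1,E); sL=90/149, sR=18/13; mL=2097/1937, mR=90/149; mL+mR=3267/1937 → advance +1; mR−mL=-927/1937 → turn -1·90°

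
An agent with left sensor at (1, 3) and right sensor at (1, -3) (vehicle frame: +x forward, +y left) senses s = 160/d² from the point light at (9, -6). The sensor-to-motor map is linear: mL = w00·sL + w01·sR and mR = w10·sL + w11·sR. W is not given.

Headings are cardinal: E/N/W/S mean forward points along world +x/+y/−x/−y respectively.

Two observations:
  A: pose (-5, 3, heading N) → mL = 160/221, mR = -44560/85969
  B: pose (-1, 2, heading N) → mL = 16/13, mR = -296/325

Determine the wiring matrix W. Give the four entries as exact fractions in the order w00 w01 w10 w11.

0 1 1/2 -1

obs A: pose=(-5,3,N) → sL=160/389, sR=160/221, mL=160/221, mR=-44560/85969
obs B: pose=(-1,2,N) → sL=16/25, sR=16/13, mL=16/13, mR=-296/325
sensor matrix S = [[160/389, 160/221], [16/25, 16/13]]; det S = 18432/429845
solve [mL_A; mL_B] = S·[w00; w01] and [mR_A; mR_B] = S·[w10; w11]:
  w00 = 0, w01 = 1, w10 = 1/2, w11 = -1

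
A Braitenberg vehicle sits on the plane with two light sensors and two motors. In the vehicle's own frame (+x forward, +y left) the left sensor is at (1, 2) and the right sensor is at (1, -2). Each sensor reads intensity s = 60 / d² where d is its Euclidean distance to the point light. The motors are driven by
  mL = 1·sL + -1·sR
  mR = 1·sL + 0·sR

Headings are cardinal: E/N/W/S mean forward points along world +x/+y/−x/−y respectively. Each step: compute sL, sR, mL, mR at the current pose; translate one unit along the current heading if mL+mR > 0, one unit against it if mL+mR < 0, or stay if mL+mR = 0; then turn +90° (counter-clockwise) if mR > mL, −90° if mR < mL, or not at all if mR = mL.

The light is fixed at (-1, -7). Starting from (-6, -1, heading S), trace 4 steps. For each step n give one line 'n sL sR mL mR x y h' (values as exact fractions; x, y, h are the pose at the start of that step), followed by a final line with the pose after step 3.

n=0: pose=(-6,-1,S); sL=30/17, sR=30/37; mL=600/629, mR=30/17; mL+mR=1710/629 → advance +1; mR−mL=30/37 → turn +1·90°
n=1: pose=(-6,-2,E); sL=12/13, sR=12/5; mL=-96/65, mR=12/13; mL+mR=-36/65 → advance -1; mR−mL=12/5 → turn +1·90°
n=2: pose=(-7,-2,N); sL=3/5, sR=15/13; mL=-36/65, mR=3/5; mL+mR=3/65 → advance +1; mR−mL=15/13 → turn +1·90°
n=3: pose=(-7,-1,W); sL=12/13, sR=60/113; mL=576/1469, mR=12/13; mL+mR=1932/1469 → advance +1; mR−mL=60/113 → turn +1·90°

0 30/17 30/37 600/629 30/17 -6 -1 S
1 12/13 12/5 -96/65 12/13 -6 -2 E
2 3/5 15/13 -36/65 3/5 -7 -2 N
3 12/13 60/113 576/1469 12/13 -7 -1 W
final -8 -1 S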